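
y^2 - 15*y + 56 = (y - 8)*(y - 7)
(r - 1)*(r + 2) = r^2 + r - 2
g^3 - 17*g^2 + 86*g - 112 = (g - 8)*(g - 7)*(g - 2)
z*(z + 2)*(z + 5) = z^3 + 7*z^2 + 10*z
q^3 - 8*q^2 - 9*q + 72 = (q - 8)*(q - 3)*(q + 3)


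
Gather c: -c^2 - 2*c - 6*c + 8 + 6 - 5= -c^2 - 8*c + 9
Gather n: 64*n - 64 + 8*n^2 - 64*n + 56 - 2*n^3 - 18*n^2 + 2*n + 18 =-2*n^3 - 10*n^2 + 2*n + 10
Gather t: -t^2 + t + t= -t^2 + 2*t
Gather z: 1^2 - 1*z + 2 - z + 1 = 4 - 2*z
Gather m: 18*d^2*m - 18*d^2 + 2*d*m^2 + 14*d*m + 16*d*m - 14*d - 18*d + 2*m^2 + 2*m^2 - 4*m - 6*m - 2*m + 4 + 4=-18*d^2 - 32*d + m^2*(2*d + 4) + m*(18*d^2 + 30*d - 12) + 8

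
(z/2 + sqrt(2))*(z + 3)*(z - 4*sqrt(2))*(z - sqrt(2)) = z^4/2 - 3*sqrt(2)*z^3/2 + 3*z^3/2 - 9*sqrt(2)*z^2/2 - 6*z^2 - 18*z + 8*sqrt(2)*z + 24*sqrt(2)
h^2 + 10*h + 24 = (h + 4)*(h + 6)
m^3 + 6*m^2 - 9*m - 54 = (m - 3)*(m + 3)*(m + 6)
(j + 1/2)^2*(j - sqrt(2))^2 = j^4 - 2*sqrt(2)*j^3 + j^3 - 2*sqrt(2)*j^2 + 9*j^2/4 - sqrt(2)*j/2 + 2*j + 1/2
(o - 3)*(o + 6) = o^2 + 3*o - 18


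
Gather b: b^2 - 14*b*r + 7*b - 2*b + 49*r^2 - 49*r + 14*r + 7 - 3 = b^2 + b*(5 - 14*r) + 49*r^2 - 35*r + 4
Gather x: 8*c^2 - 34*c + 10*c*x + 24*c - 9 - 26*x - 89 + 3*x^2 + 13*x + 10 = 8*c^2 - 10*c + 3*x^2 + x*(10*c - 13) - 88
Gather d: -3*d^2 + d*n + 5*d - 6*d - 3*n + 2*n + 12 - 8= -3*d^2 + d*(n - 1) - n + 4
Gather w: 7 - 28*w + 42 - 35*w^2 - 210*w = -35*w^2 - 238*w + 49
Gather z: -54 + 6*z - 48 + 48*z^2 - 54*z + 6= 48*z^2 - 48*z - 96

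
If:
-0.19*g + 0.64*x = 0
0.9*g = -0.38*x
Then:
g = 0.00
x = 0.00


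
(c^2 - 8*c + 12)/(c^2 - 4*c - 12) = (c - 2)/(c + 2)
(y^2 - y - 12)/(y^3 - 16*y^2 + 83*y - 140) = (y + 3)/(y^2 - 12*y + 35)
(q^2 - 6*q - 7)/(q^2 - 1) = (q - 7)/(q - 1)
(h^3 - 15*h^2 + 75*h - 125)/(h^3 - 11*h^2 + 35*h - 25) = (h - 5)/(h - 1)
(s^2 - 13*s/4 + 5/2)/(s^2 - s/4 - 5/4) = (s - 2)/(s + 1)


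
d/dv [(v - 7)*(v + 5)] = 2*v - 2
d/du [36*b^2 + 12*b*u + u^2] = 12*b + 2*u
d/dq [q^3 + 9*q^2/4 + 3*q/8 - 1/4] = 3*q^2 + 9*q/2 + 3/8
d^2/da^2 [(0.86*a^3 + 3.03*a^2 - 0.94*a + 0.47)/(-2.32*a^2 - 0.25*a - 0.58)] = (7.105427357601e-15*a^5 + 15.840644*a^3 + 8.53644*a^2 - 10.960608*a - 1.10507)/(12.487168*a^6 + 4.0368*a^5 + 9.800376*a^4 + 2.034025*a^3 + 2.450094*a^2 + 0.2523*a + 0.195112)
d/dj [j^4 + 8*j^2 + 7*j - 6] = 4*j^3 + 16*j + 7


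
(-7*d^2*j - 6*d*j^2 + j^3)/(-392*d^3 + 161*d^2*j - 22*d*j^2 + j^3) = j*(d + j)/(56*d^2 - 15*d*j + j^2)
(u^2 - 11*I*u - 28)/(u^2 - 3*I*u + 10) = (u^2 - 11*I*u - 28)/(u^2 - 3*I*u + 10)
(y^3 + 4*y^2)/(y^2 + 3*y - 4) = y^2/(y - 1)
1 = 1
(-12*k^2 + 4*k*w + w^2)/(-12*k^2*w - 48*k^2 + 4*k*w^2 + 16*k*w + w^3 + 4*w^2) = 1/(w + 4)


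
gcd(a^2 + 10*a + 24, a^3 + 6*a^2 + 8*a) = a + 4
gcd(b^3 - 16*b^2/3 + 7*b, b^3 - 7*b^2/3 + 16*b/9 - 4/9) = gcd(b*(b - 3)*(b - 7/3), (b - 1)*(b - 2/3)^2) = 1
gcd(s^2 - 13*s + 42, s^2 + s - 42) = s - 6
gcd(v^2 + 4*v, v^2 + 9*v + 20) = v + 4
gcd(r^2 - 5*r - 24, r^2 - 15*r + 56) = r - 8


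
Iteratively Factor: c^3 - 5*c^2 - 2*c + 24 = (c - 3)*(c^2 - 2*c - 8) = (c - 4)*(c - 3)*(c + 2)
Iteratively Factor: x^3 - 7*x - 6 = (x + 1)*(x^2 - x - 6) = (x + 1)*(x + 2)*(x - 3)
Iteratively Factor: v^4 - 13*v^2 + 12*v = (v - 1)*(v^3 + v^2 - 12*v) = (v - 1)*(v + 4)*(v^2 - 3*v) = v*(v - 1)*(v + 4)*(v - 3)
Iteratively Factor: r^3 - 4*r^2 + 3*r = (r)*(r^2 - 4*r + 3) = r*(r - 1)*(r - 3)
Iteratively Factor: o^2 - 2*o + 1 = (o - 1)*(o - 1)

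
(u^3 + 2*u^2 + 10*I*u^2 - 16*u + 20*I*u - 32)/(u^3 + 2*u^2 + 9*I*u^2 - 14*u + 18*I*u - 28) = (u + 8*I)/(u + 7*I)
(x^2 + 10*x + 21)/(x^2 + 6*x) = (x^2 + 10*x + 21)/(x*(x + 6))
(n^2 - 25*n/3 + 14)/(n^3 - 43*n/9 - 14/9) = 3*(n - 6)/(3*n^2 + 7*n + 2)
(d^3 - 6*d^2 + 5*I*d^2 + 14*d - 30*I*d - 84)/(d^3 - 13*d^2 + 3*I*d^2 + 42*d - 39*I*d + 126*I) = (d^2 + 5*I*d + 14)/(d^2 + d*(-7 + 3*I) - 21*I)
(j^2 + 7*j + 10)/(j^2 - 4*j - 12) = (j + 5)/(j - 6)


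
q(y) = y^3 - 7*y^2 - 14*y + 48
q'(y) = 3*y^2 - 14*y - 14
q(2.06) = -1.80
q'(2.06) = -30.11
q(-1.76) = 45.51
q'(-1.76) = 19.93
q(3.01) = -30.29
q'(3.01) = -28.96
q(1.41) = 17.15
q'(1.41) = -27.78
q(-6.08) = -350.40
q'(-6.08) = 182.02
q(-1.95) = 41.27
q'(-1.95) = 24.71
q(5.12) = -72.96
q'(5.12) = -7.04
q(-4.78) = -154.23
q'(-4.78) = 121.47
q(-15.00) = -4692.00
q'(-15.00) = 871.00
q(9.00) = 84.00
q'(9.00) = 103.00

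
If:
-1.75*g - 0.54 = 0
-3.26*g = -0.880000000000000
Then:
No Solution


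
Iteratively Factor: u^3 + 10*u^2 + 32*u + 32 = (u + 2)*(u^2 + 8*u + 16) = (u + 2)*(u + 4)*(u + 4)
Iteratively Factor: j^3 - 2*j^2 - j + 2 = (j - 2)*(j^2 - 1) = (j - 2)*(j - 1)*(j + 1)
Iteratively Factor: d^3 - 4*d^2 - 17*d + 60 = (d - 3)*(d^2 - d - 20) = (d - 5)*(d - 3)*(d + 4)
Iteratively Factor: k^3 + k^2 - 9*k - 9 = (k + 1)*(k^2 - 9) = (k + 1)*(k + 3)*(k - 3)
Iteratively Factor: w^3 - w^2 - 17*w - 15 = (w + 3)*(w^2 - 4*w - 5) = (w - 5)*(w + 3)*(w + 1)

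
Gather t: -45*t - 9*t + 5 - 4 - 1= -54*t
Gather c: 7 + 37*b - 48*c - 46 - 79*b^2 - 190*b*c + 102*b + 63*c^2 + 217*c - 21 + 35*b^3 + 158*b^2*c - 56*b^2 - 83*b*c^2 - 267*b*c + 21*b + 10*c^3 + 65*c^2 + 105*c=35*b^3 - 135*b^2 + 160*b + 10*c^3 + c^2*(128 - 83*b) + c*(158*b^2 - 457*b + 274) - 60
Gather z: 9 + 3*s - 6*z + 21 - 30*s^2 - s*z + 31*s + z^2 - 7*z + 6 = -30*s^2 + 34*s + z^2 + z*(-s - 13) + 36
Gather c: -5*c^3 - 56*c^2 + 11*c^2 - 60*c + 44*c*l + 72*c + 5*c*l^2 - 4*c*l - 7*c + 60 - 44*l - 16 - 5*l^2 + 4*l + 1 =-5*c^3 - 45*c^2 + c*(5*l^2 + 40*l + 5) - 5*l^2 - 40*l + 45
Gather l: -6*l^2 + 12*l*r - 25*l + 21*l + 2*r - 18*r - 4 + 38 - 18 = -6*l^2 + l*(12*r - 4) - 16*r + 16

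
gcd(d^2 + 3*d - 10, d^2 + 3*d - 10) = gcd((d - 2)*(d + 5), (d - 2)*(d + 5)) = d^2 + 3*d - 10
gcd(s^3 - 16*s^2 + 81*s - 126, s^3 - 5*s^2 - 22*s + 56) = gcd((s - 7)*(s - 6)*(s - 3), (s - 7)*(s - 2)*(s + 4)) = s - 7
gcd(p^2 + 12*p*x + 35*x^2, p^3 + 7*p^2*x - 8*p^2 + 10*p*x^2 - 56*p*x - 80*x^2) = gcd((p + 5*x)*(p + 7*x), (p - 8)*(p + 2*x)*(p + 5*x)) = p + 5*x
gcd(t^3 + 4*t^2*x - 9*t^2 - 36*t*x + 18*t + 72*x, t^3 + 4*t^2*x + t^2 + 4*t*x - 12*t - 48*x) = t^2 + 4*t*x - 3*t - 12*x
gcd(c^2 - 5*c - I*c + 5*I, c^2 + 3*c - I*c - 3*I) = c - I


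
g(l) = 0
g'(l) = 0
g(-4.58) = 0.00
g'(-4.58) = 0.00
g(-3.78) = 0.00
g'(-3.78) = 0.00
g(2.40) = 0.00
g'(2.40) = 0.00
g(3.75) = 0.00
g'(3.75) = 0.00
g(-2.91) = 0.00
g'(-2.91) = 0.00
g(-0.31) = 0.00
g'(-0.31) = 0.00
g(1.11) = 0.00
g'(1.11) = 0.00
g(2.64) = 0.00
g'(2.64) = 0.00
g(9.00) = 0.00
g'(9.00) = 0.00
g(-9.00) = 0.00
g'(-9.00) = 0.00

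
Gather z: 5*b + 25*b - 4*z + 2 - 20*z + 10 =30*b - 24*z + 12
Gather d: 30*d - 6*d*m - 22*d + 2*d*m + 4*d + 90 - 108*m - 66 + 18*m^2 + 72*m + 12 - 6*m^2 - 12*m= d*(12 - 4*m) + 12*m^2 - 48*m + 36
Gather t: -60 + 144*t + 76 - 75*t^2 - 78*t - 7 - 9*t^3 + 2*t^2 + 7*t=-9*t^3 - 73*t^2 + 73*t + 9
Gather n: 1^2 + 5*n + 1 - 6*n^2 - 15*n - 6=-6*n^2 - 10*n - 4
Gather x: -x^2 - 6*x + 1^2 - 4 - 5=-x^2 - 6*x - 8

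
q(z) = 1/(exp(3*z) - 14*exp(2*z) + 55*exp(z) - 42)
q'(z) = (-3*exp(3*z) + 28*exp(2*z) - 55*exp(z))/(exp(3*z) - 14*exp(2*z) + 55*exp(z) - 42)^2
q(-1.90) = -0.03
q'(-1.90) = -0.01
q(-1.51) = -0.03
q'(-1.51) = -0.01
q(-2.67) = -0.03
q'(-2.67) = -0.00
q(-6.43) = -0.02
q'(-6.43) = -0.00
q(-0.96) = -0.04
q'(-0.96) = -0.03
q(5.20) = 0.00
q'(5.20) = -0.00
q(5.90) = 0.00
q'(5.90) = -0.00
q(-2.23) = -0.03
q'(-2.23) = -0.00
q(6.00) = 0.00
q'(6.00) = 0.00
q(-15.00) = -0.02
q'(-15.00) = 0.00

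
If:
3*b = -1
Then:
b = -1/3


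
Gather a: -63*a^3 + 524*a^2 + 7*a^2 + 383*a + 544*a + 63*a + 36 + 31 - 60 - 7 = -63*a^3 + 531*a^2 + 990*a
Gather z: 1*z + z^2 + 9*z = z^2 + 10*z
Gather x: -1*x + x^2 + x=x^2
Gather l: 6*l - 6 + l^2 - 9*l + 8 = l^2 - 3*l + 2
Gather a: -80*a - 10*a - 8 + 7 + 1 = -90*a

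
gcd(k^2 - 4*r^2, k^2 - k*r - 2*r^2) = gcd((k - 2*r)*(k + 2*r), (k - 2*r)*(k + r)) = -k + 2*r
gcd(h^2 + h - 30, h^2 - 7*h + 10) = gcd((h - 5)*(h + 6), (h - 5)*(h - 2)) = h - 5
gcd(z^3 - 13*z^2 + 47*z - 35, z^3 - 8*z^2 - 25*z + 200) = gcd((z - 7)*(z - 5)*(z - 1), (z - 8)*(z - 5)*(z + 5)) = z - 5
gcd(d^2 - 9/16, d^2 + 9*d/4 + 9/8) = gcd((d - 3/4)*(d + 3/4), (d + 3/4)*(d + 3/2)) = d + 3/4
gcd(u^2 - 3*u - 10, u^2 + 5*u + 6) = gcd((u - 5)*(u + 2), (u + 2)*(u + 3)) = u + 2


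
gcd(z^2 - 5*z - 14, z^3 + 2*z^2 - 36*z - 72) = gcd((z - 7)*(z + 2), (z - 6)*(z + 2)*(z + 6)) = z + 2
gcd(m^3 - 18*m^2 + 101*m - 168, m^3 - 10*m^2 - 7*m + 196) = m - 7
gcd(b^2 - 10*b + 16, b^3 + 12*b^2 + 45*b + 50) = 1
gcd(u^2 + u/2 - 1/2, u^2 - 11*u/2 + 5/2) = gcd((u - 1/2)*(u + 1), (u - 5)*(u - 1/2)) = u - 1/2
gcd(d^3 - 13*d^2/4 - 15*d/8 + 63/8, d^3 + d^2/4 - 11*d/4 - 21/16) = d^2 - d/4 - 21/8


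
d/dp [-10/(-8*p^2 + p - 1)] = 10*(1 - 16*p)/(8*p^2 - p + 1)^2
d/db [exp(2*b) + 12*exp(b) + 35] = 2*(exp(b) + 6)*exp(b)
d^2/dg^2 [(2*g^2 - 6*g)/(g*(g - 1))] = -8/(g^3 - 3*g^2 + 3*g - 1)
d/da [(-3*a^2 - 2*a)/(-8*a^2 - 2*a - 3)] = 2*(-5*a^2 + 9*a + 3)/(64*a^4 + 32*a^3 + 52*a^2 + 12*a + 9)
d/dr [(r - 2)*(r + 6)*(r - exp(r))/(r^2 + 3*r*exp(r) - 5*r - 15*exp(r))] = (-(r - 2)*(r + 6)*(r - exp(r))*(3*r*exp(r) + 2*r - 12*exp(r) - 5) + ((1 - exp(r))*(r - 2)*(r + 6) + (r - 2)*(r - exp(r)) + (r + 6)*(r - exp(r)))*(r^2 + 3*r*exp(r) - 5*r - 15*exp(r)))/(r^2 + 3*r*exp(r) - 5*r - 15*exp(r))^2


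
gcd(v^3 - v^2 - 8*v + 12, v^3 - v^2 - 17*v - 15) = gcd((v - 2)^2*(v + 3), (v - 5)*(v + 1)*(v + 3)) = v + 3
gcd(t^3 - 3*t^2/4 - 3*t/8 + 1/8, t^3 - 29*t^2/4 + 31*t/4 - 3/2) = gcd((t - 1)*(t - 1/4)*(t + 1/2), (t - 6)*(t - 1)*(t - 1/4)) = t^2 - 5*t/4 + 1/4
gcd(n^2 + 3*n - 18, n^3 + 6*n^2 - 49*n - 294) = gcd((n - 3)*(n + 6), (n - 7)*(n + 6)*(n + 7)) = n + 6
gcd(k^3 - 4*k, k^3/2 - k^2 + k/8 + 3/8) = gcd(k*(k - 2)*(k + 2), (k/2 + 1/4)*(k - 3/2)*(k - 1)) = 1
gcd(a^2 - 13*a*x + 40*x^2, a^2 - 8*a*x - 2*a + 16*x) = -a + 8*x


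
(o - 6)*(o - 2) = o^2 - 8*o + 12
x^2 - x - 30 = (x - 6)*(x + 5)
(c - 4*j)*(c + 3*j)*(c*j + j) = c^3*j - c^2*j^2 + c^2*j - 12*c*j^3 - c*j^2 - 12*j^3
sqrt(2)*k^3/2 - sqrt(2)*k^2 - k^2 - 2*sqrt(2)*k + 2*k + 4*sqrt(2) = (k - 2)*(k - 2*sqrt(2))*(sqrt(2)*k/2 + 1)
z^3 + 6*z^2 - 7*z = z*(z - 1)*(z + 7)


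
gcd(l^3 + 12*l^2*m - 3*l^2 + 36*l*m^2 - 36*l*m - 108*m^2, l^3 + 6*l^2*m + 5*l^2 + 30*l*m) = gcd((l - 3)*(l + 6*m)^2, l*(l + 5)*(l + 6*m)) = l + 6*m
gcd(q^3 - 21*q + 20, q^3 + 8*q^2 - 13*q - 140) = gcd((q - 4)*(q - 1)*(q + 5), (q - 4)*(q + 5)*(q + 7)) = q^2 + q - 20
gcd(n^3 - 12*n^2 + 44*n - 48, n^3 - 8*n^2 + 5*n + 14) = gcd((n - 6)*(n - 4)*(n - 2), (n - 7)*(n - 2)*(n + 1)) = n - 2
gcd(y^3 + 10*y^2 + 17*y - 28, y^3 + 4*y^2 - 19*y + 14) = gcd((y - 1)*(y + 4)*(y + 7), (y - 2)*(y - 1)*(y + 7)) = y^2 + 6*y - 7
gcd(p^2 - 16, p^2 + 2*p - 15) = 1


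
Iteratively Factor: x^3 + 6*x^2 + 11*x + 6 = (x + 2)*(x^2 + 4*x + 3) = (x + 1)*(x + 2)*(x + 3)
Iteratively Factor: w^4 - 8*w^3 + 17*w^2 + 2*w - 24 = (w - 4)*(w^3 - 4*w^2 + w + 6) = (w - 4)*(w - 2)*(w^2 - 2*w - 3) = (w - 4)*(w - 2)*(w + 1)*(w - 3)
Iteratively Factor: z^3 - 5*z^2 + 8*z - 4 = (z - 2)*(z^2 - 3*z + 2) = (z - 2)*(z - 1)*(z - 2)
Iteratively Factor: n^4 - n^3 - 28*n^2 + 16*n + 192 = (n - 4)*(n^3 + 3*n^2 - 16*n - 48) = (n - 4)*(n + 4)*(n^2 - n - 12) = (n - 4)^2*(n + 4)*(n + 3)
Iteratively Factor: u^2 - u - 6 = (u - 3)*(u + 2)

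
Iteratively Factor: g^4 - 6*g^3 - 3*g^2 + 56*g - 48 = (g - 1)*(g^3 - 5*g^2 - 8*g + 48) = (g - 4)*(g - 1)*(g^2 - g - 12) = (g - 4)*(g - 1)*(g + 3)*(g - 4)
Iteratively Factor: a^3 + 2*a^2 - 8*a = (a - 2)*(a^2 + 4*a) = (a - 2)*(a + 4)*(a)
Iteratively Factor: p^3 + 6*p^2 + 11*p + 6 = (p + 2)*(p^2 + 4*p + 3) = (p + 1)*(p + 2)*(p + 3)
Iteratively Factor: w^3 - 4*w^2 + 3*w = (w)*(w^2 - 4*w + 3) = w*(w - 3)*(w - 1)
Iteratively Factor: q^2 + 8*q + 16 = (q + 4)*(q + 4)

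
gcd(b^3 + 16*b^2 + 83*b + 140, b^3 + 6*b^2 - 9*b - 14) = b + 7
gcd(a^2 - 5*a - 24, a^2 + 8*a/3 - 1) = a + 3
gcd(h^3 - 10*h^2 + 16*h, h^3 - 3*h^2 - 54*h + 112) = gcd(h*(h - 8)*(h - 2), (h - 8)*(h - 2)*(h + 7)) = h^2 - 10*h + 16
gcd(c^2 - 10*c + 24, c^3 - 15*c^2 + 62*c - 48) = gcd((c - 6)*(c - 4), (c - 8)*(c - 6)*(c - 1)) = c - 6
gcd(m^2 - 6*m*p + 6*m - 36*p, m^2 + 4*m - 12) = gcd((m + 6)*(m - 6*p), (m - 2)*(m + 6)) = m + 6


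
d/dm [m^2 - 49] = 2*m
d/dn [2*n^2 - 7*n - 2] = 4*n - 7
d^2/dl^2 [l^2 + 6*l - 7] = 2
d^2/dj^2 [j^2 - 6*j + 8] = 2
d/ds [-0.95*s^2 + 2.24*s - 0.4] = 2.24 - 1.9*s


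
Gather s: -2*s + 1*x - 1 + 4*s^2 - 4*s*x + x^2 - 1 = 4*s^2 + s*(-4*x - 2) + x^2 + x - 2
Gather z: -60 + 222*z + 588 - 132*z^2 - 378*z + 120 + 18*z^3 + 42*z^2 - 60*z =18*z^3 - 90*z^2 - 216*z + 648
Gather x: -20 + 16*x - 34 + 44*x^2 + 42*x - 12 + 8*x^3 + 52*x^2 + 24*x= 8*x^3 + 96*x^2 + 82*x - 66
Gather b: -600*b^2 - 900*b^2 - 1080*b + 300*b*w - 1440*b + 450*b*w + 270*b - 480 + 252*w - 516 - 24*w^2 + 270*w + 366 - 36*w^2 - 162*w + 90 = -1500*b^2 + b*(750*w - 2250) - 60*w^2 + 360*w - 540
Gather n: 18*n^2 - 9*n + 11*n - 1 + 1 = 18*n^2 + 2*n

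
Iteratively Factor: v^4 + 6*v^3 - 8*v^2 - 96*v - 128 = (v + 2)*(v^3 + 4*v^2 - 16*v - 64) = (v + 2)*(v + 4)*(v^2 - 16) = (v + 2)*(v + 4)^2*(v - 4)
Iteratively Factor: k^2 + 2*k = (k)*(k + 2)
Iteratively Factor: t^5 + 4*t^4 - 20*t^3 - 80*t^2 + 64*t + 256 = (t - 2)*(t^4 + 6*t^3 - 8*t^2 - 96*t - 128) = (t - 2)*(t + 4)*(t^3 + 2*t^2 - 16*t - 32) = (t - 2)*(t + 4)^2*(t^2 - 2*t - 8) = (t - 4)*(t - 2)*(t + 4)^2*(t + 2)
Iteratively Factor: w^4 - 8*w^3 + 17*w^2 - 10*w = (w - 1)*(w^3 - 7*w^2 + 10*w) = (w - 5)*(w - 1)*(w^2 - 2*w) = (w - 5)*(w - 2)*(w - 1)*(w)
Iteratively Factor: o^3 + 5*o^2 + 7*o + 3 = (o + 1)*(o^2 + 4*o + 3) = (o + 1)*(o + 3)*(o + 1)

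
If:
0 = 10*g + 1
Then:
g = -1/10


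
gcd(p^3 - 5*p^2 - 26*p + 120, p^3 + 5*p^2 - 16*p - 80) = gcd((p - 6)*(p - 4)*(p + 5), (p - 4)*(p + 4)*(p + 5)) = p^2 + p - 20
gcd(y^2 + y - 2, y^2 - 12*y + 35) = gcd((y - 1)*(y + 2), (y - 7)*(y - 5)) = 1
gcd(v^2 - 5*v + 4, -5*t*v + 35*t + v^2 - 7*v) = 1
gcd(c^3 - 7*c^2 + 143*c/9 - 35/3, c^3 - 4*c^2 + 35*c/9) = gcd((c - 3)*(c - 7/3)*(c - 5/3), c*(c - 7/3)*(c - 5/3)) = c^2 - 4*c + 35/9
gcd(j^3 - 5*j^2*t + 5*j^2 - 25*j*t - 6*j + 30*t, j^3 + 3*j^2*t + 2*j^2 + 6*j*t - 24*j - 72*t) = j + 6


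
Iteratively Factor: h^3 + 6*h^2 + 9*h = (h + 3)*(h^2 + 3*h) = (h + 3)^2*(h)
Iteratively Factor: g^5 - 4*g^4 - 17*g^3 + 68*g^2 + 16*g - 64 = (g + 4)*(g^4 - 8*g^3 + 15*g^2 + 8*g - 16) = (g + 1)*(g + 4)*(g^3 - 9*g^2 + 24*g - 16) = (g - 4)*(g + 1)*(g + 4)*(g^2 - 5*g + 4) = (g - 4)*(g - 1)*(g + 1)*(g + 4)*(g - 4)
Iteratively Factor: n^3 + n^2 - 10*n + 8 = (n - 2)*(n^2 + 3*n - 4) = (n - 2)*(n - 1)*(n + 4)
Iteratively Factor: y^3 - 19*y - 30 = (y - 5)*(y^2 + 5*y + 6) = (y - 5)*(y + 3)*(y + 2)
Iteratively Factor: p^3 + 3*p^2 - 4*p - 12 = (p + 2)*(p^2 + p - 6) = (p - 2)*(p + 2)*(p + 3)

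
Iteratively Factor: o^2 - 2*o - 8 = (o - 4)*(o + 2)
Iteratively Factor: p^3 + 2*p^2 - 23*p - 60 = (p - 5)*(p^2 + 7*p + 12) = (p - 5)*(p + 3)*(p + 4)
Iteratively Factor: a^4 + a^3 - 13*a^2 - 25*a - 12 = (a + 3)*(a^3 - 2*a^2 - 7*a - 4) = (a - 4)*(a + 3)*(a^2 + 2*a + 1) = (a - 4)*(a + 1)*(a + 3)*(a + 1)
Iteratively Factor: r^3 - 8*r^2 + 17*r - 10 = (r - 5)*(r^2 - 3*r + 2) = (r - 5)*(r - 1)*(r - 2)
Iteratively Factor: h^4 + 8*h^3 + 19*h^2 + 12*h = (h + 4)*(h^3 + 4*h^2 + 3*h) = (h + 3)*(h + 4)*(h^2 + h) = (h + 1)*(h + 3)*(h + 4)*(h)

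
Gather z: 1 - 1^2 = 0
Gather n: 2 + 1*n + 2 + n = 2*n + 4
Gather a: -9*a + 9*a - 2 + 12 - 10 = 0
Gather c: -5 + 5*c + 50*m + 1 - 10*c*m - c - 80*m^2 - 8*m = c*(4 - 10*m) - 80*m^2 + 42*m - 4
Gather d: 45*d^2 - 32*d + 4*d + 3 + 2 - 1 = 45*d^2 - 28*d + 4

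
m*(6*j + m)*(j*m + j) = 6*j^2*m^2 + 6*j^2*m + j*m^3 + j*m^2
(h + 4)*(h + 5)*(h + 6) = h^3 + 15*h^2 + 74*h + 120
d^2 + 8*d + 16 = (d + 4)^2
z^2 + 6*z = z*(z + 6)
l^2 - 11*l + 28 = (l - 7)*(l - 4)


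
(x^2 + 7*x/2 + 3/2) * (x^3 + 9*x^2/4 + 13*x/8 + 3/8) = x^5 + 23*x^4/4 + 11*x^3 + 151*x^2/16 + 15*x/4 + 9/16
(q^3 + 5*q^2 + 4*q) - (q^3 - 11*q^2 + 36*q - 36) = 16*q^2 - 32*q + 36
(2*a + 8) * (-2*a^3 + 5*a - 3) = -4*a^4 - 16*a^3 + 10*a^2 + 34*a - 24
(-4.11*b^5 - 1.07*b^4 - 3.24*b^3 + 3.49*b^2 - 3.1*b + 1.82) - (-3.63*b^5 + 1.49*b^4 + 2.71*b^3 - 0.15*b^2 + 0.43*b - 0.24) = -0.48*b^5 - 2.56*b^4 - 5.95*b^3 + 3.64*b^2 - 3.53*b + 2.06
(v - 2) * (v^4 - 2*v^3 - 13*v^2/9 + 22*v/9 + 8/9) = v^5 - 4*v^4 + 23*v^3/9 + 16*v^2/3 - 4*v - 16/9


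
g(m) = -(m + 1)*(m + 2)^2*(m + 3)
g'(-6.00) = 248.00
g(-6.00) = -240.00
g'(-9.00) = 1358.00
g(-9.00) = -2352.00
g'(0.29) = -43.46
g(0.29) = -22.26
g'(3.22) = -558.51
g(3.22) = -715.23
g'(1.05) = -107.39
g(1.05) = -77.23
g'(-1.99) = 0.02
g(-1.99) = 0.00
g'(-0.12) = -22.82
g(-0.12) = -8.96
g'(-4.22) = 39.32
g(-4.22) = -19.36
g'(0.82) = -84.06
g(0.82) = -55.29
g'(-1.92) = 0.16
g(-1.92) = 0.01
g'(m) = -(m + 1)*(m + 2)^2 - (m + 1)*(m + 3)*(2*m + 4) - (m + 2)^2*(m + 3) = -4*m^3 - 24*m^2 - 46*m - 28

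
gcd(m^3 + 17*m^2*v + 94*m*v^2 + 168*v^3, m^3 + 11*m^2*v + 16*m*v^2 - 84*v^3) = m^2 + 13*m*v + 42*v^2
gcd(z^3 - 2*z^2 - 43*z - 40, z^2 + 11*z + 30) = z + 5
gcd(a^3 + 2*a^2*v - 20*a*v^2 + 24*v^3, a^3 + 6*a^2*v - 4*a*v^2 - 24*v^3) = -a^2 - 4*a*v + 12*v^2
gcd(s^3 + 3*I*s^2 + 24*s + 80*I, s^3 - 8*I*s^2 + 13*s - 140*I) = s^2 - I*s + 20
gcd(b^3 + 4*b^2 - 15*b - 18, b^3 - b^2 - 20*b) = 1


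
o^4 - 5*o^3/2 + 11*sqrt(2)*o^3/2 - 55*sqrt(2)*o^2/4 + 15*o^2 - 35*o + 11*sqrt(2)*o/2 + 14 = (o - 2)*(o - 1/2)*(o + 2*sqrt(2))*(o + 7*sqrt(2)/2)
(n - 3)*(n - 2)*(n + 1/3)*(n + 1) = n^4 - 11*n^3/3 - n^2/3 + 19*n/3 + 2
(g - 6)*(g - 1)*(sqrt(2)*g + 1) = sqrt(2)*g^3 - 7*sqrt(2)*g^2 + g^2 - 7*g + 6*sqrt(2)*g + 6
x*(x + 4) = x^2 + 4*x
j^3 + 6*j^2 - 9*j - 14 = (j - 2)*(j + 1)*(j + 7)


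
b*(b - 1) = b^2 - b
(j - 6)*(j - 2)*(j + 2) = j^3 - 6*j^2 - 4*j + 24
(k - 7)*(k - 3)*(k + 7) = k^3 - 3*k^2 - 49*k + 147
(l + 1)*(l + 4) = l^2 + 5*l + 4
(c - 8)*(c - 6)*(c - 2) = c^3 - 16*c^2 + 76*c - 96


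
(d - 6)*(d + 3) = d^2 - 3*d - 18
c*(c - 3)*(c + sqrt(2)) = c^3 - 3*c^2 + sqrt(2)*c^2 - 3*sqrt(2)*c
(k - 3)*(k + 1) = k^2 - 2*k - 3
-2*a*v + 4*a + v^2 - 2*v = (-2*a + v)*(v - 2)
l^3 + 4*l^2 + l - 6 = (l - 1)*(l + 2)*(l + 3)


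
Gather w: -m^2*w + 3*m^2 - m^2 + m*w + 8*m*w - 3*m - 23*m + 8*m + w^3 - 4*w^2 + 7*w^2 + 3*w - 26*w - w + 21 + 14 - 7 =2*m^2 - 18*m + w^3 + 3*w^2 + w*(-m^2 + 9*m - 24) + 28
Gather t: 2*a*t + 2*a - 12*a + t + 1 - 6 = -10*a + t*(2*a + 1) - 5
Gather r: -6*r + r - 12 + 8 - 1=-5*r - 5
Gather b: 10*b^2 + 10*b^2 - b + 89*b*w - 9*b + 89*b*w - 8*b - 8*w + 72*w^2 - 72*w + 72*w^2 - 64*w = 20*b^2 + b*(178*w - 18) + 144*w^2 - 144*w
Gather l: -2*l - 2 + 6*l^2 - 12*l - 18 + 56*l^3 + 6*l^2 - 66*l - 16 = 56*l^3 + 12*l^2 - 80*l - 36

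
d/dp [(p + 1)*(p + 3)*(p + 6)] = 3*p^2 + 20*p + 27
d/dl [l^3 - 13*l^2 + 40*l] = 3*l^2 - 26*l + 40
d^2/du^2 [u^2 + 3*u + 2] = 2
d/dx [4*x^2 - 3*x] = 8*x - 3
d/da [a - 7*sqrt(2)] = 1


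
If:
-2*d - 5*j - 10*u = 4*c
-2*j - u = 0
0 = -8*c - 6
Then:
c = -3/4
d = 3/2 - 15*u/4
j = -u/2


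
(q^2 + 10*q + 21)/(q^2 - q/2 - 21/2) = 2*(q + 7)/(2*q - 7)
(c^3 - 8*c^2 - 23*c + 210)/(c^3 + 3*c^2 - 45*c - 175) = (c - 6)/(c + 5)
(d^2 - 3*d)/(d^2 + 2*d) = (d - 3)/(d + 2)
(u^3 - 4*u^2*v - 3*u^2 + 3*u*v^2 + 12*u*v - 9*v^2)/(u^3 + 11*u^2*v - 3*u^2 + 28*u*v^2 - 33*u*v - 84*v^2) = (u^2 - 4*u*v + 3*v^2)/(u^2 + 11*u*v + 28*v^2)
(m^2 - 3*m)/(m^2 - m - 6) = m/(m + 2)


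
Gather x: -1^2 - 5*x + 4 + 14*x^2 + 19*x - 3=14*x^2 + 14*x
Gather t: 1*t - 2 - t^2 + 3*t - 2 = -t^2 + 4*t - 4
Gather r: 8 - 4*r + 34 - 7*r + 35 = 77 - 11*r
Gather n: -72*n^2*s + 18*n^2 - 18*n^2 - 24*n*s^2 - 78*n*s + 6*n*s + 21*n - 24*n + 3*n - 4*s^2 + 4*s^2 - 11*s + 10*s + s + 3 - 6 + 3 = -72*n^2*s + n*(-24*s^2 - 72*s)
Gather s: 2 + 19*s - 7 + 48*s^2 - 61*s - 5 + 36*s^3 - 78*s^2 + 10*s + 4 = 36*s^3 - 30*s^2 - 32*s - 6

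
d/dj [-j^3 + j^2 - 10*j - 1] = -3*j^2 + 2*j - 10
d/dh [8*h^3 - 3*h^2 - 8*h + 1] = 24*h^2 - 6*h - 8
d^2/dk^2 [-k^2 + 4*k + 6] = -2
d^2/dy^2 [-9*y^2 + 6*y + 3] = -18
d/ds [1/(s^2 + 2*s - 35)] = 2*(-s - 1)/(s^2 + 2*s - 35)^2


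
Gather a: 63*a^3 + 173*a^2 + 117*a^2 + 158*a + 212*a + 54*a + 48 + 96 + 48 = 63*a^3 + 290*a^2 + 424*a + 192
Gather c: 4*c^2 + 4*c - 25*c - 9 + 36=4*c^2 - 21*c + 27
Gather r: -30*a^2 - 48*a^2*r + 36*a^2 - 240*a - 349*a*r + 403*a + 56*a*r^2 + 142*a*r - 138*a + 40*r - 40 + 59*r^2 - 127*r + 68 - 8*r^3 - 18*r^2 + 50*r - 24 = 6*a^2 + 25*a - 8*r^3 + r^2*(56*a + 41) + r*(-48*a^2 - 207*a - 37) + 4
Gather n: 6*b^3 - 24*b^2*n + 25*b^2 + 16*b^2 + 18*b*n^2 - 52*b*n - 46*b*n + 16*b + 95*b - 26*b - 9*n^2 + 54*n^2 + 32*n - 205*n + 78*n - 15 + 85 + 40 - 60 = 6*b^3 + 41*b^2 + 85*b + n^2*(18*b + 45) + n*(-24*b^2 - 98*b - 95) + 50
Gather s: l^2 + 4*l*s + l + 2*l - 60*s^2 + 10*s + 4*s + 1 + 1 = l^2 + 3*l - 60*s^2 + s*(4*l + 14) + 2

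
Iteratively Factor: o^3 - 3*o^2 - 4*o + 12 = (o - 3)*(o^2 - 4) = (o - 3)*(o + 2)*(o - 2)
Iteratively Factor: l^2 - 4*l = (l - 4)*(l)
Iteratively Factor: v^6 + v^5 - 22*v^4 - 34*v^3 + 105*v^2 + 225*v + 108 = (v + 3)*(v^5 - 2*v^4 - 16*v^3 + 14*v^2 + 63*v + 36) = (v + 1)*(v + 3)*(v^4 - 3*v^3 - 13*v^2 + 27*v + 36) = (v + 1)*(v + 3)^2*(v^3 - 6*v^2 + 5*v + 12) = (v - 4)*(v + 1)*(v + 3)^2*(v^2 - 2*v - 3) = (v - 4)*(v - 3)*(v + 1)*(v + 3)^2*(v + 1)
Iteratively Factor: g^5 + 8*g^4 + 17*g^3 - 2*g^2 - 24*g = (g - 1)*(g^4 + 9*g^3 + 26*g^2 + 24*g) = (g - 1)*(g + 4)*(g^3 + 5*g^2 + 6*g) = g*(g - 1)*(g + 4)*(g^2 + 5*g + 6) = g*(g - 1)*(g + 3)*(g + 4)*(g + 2)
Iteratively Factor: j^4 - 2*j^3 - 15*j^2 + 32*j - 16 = (j - 1)*(j^3 - j^2 - 16*j + 16) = (j - 1)*(j + 4)*(j^2 - 5*j + 4) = (j - 4)*(j - 1)*(j + 4)*(j - 1)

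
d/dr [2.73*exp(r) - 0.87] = 2.73*exp(r)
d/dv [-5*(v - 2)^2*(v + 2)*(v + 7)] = -20*v^3 - 75*v^2 + 180*v + 100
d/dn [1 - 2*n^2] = -4*n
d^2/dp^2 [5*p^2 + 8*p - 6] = 10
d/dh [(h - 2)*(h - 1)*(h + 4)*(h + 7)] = 4*h^3 + 24*h^2 - 6*h - 62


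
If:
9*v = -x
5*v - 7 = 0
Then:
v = 7/5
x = -63/5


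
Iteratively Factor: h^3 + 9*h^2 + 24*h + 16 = (h + 1)*(h^2 + 8*h + 16) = (h + 1)*(h + 4)*(h + 4)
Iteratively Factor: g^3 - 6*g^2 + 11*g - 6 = (g - 3)*(g^2 - 3*g + 2) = (g - 3)*(g - 2)*(g - 1)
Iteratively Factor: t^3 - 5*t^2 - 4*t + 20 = (t + 2)*(t^2 - 7*t + 10) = (t - 2)*(t + 2)*(t - 5)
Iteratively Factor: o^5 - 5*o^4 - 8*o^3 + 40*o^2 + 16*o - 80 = (o - 2)*(o^4 - 3*o^3 - 14*o^2 + 12*o + 40) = (o - 2)^2*(o^3 - o^2 - 16*o - 20) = (o - 2)^2*(o + 2)*(o^2 - 3*o - 10) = (o - 5)*(o - 2)^2*(o + 2)*(o + 2)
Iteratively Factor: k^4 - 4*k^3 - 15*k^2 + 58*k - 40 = (k - 5)*(k^3 + k^2 - 10*k + 8) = (k - 5)*(k - 1)*(k^2 + 2*k - 8) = (k - 5)*(k - 1)*(k + 4)*(k - 2)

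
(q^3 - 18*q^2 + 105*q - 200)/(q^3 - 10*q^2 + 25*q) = (q - 8)/q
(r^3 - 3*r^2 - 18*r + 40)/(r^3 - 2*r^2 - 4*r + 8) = (r^2 - r - 20)/(r^2 - 4)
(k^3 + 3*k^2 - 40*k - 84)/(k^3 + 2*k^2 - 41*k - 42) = (k + 2)/(k + 1)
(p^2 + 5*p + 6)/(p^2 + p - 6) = (p + 2)/(p - 2)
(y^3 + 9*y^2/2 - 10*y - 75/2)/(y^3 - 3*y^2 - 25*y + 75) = (y + 5/2)/(y - 5)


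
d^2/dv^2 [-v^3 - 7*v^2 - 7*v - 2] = -6*v - 14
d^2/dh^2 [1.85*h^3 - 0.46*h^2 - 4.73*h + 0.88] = 11.1*h - 0.92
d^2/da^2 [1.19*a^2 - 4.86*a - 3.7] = 2.38000000000000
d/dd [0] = 0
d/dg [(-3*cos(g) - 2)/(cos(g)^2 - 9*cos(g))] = (-3*sin(g) + 18*sin(g)/cos(g)^2 - 4*tan(g))/(cos(g) - 9)^2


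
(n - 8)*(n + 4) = n^2 - 4*n - 32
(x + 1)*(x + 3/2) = x^2 + 5*x/2 + 3/2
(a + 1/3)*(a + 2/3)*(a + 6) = a^3 + 7*a^2 + 56*a/9 + 4/3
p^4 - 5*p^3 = p^3*(p - 5)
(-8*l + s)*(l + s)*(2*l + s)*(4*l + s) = -64*l^4 - 104*l^3*s - 42*l^2*s^2 - l*s^3 + s^4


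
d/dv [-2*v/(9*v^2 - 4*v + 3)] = 6*(3*v^2 - 1)/(81*v^4 - 72*v^3 + 70*v^2 - 24*v + 9)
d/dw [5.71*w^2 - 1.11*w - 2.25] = 11.42*w - 1.11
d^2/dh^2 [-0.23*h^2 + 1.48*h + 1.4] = -0.460000000000000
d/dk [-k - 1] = -1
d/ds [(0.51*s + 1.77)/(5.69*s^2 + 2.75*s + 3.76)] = (2.9019*s^2 + 1.4025*s - (0.51*s + 1.77)*(11.38*s + 2.75) + 1.9176)/(5.69*s^2 + 2.75*s + 3.76)^2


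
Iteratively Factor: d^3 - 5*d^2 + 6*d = (d)*(d^2 - 5*d + 6) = d*(d - 3)*(d - 2)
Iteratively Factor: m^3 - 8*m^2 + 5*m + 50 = (m + 2)*(m^2 - 10*m + 25) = (m - 5)*(m + 2)*(m - 5)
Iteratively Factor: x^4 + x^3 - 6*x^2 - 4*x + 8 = (x - 2)*(x^3 + 3*x^2 - 4) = (x - 2)*(x + 2)*(x^2 + x - 2) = (x - 2)*(x + 2)^2*(x - 1)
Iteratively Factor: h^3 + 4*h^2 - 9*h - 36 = (h + 3)*(h^2 + h - 12) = (h + 3)*(h + 4)*(h - 3)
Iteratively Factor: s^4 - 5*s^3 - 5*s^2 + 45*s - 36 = (s + 3)*(s^3 - 8*s^2 + 19*s - 12) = (s - 1)*(s + 3)*(s^2 - 7*s + 12) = (s - 3)*(s - 1)*(s + 3)*(s - 4)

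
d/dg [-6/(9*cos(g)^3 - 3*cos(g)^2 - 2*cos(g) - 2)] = 6*(-27*cos(g)^2 + 6*cos(g) + 2)*sin(g)/(-9*cos(g)^3 + 3*cos(g)^2 + 2*cos(g) + 2)^2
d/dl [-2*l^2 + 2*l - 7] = 2 - 4*l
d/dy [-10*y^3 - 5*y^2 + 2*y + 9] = -30*y^2 - 10*y + 2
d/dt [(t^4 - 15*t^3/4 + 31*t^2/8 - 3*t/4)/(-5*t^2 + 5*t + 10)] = (-16*t^3 - 10*t^2 + 28*t - 3)/(40*(t^2 + 2*t + 1))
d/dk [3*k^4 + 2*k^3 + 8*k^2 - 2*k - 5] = 12*k^3 + 6*k^2 + 16*k - 2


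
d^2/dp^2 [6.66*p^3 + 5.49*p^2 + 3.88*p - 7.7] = 39.96*p + 10.98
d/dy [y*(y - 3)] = 2*y - 3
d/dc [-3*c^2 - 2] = -6*c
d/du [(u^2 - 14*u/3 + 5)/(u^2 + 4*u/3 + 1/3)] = 2*(27*u^2 - 42*u - 37)/(9*u^4 + 24*u^3 + 22*u^2 + 8*u + 1)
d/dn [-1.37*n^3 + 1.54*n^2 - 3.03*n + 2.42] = -4.11*n^2 + 3.08*n - 3.03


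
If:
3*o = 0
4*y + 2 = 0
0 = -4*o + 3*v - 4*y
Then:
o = 0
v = -2/3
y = -1/2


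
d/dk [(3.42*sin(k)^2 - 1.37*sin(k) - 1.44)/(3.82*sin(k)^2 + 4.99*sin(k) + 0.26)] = (22.2992*sin(k)^2 + 12.78*sin(k) + 6.8294)*cos(k)/(14.5924*sin(k)^4 + 38.1236*sin(k)^3 + 26.8865*sin(k)^2 + 2.5948*sin(k) + 0.0676)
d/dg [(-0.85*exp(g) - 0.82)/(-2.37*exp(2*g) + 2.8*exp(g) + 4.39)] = (-(0.85*exp(g) + 0.82)*(4.74*exp(g) - 2.8) + 2.0145*exp(2*g) - 2.38*exp(g) - 3.7315)*exp(g)/(-2.37*exp(2*g) + 2.8*exp(g) + 4.39)^2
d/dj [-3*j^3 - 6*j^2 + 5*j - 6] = -9*j^2 - 12*j + 5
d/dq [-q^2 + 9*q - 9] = 9 - 2*q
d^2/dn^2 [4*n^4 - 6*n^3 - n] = 12*n*(4*n - 3)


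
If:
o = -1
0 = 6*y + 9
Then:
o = -1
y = -3/2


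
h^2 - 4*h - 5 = (h - 5)*(h + 1)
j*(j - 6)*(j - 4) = j^3 - 10*j^2 + 24*j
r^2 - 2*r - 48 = (r - 8)*(r + 6)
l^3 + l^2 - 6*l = l*(l - 2)*(l + 3)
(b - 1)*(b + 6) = b^2 + 5*b - 6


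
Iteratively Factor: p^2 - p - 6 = (p + 2)*(p - 3)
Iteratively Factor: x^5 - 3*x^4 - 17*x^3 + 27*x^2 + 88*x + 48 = (x + 1)*(x^4 - 4*x^3 - 13*x^2 + 40*x + 48) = (x + 1)^2*(x^3 - 5*x^2 - 8*x + 48) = (x - 4)*(x + 1)^2*(x^2 - x - 12) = (x - 4)^2*(x + 1)^2*(x + 3)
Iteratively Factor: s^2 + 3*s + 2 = (s + 1)*(s + 2)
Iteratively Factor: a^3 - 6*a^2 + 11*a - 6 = (a - 2)*(a^2 - 4*a + 3) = (a - 2)*(a - 1)*(a - 3)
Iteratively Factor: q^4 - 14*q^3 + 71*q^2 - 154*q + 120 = (q - 5)*(q^3 - 9*q^2 + 26*q - 24) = (q - 5)*(q - 3)*(q^2 - 6*q + 8) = (q - 5)*(q - 4)*(q - 3)*(q - 2)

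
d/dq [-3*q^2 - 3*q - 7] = -6*q - 3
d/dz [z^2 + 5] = 2*z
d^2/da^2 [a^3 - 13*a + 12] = 6*a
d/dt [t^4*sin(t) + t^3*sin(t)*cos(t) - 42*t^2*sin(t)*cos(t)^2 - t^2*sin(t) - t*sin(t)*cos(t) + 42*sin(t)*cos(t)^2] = t^4*cos(t) + 4*t^3*sin(t) + t^3*cos(2*t) + 3*t^2*sin(2*t)/2 - 23*t^2*cos(t)/2 - 63*t^2*cos(3*t)/2 - 23*t*sin(t) - 21*t*sin(3*t) - t*cos(2*t) - sin(2*t)/2 + 21*cos(t)/2 + 63*cos(3*t)/2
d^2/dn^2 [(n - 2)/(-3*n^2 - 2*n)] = 2*(-9*n^3 + 54*n^2 + 36*n + 8)/(n^3*(27*n^3 + 54*n^2 + 36*n + 8))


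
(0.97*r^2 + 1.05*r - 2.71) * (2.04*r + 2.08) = 1.9788*r^3 + 4.1596*r^2 - 3.3444*r - 5.6368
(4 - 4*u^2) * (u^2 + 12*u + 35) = -4*u^4 - 48*u^3 - 136*u^2 + 48*u + 140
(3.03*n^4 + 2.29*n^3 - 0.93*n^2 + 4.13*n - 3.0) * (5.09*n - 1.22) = 15.4227*n^5 + 7.9595*n^4 - 7.5275*n^3 + 22.1563*n^2 - 20.3086*n + 3.66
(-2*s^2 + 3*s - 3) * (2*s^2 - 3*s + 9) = -4*s^4 + 12*s^3 - 33*s^2 + 36*s - 27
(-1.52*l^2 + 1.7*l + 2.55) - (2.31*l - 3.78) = -1.52*l^2 - 0.61*l + 6.33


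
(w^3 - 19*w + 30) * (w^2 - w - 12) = w^5 - w^4 - 31*w^3 + 49*w^2 + 198*w - 360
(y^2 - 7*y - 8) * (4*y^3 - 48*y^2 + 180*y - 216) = 4*y^5 - 76*y^4 + 484*y^3 - 1092*y^2 + 72*y + 1728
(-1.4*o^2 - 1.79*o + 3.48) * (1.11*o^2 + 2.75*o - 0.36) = -1.554*o^4 - 5.8369*o^3 - 0.5557*o^2 + 10.2144*o - 1.2528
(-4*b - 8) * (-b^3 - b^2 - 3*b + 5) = 4*b^4 + 12*b^3 + 20*b^2 + 4*b - 40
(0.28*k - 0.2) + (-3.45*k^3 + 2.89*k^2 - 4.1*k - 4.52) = -3.45*k^3 + 2.89*k^2 - 3.82*k - 4.72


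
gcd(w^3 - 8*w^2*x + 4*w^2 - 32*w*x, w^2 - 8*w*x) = -w^2 + 8*w*x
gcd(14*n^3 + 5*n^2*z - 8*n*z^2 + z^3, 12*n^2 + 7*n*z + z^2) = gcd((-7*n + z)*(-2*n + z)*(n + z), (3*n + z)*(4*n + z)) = 1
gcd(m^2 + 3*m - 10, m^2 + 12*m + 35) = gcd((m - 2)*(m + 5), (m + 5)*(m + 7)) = m + 5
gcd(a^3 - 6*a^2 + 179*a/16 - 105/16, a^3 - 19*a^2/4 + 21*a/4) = a^2 - 19*a/4 + 21/4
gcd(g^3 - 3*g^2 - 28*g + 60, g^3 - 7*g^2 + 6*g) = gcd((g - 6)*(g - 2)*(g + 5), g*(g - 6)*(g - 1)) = g - 6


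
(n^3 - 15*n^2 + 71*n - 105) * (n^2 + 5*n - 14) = n^5 - 10*n^4 - 18*n^3 + 460*n^2 - 1519*n + 1470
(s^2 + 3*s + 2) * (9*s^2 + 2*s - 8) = 9*s^4 + 29*s^3 + 16*s^2 - 20*s - 16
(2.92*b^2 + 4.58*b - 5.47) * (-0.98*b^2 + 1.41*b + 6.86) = -2.8616*b^4 - 0.371200000000001*b^3 + 31.8496*b^2 + 23.7061*b - 37.5242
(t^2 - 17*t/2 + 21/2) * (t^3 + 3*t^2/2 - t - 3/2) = t^5 - 7*t^4 - 13*t^3/4 + 91*t^2/4 + 9*t/4 - 63/4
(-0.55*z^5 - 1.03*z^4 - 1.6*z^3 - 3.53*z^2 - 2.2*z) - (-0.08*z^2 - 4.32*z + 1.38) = -0.55*z^5 - 1.03*z^4 - 1.6*z^3 - 3.45*z^2 + 2.12*z - 1.38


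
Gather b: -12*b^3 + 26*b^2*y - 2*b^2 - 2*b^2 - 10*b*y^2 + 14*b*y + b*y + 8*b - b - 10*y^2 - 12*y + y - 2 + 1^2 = -12*b^3 + b^2*(26*y - 4) + b*(-10*y^2 + 15*y + 7) - 10*y^2 - 11*y - 1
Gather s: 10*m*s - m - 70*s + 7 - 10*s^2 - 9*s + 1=-m - 10*s^2 + s*(10*m - 79) + 8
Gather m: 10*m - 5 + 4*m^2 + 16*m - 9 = 4*m^2 + 26*m - 14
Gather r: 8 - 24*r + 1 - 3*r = 9 - 27*r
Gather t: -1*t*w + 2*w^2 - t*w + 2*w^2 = -2*t*w + 4*w^2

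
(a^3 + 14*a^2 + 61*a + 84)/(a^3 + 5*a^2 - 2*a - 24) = (a + 7)/(a - 2)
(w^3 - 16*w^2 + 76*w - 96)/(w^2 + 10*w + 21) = (w^3 - 16*w^2 + 76*w - 96)/(w^2 + 10*w + 21)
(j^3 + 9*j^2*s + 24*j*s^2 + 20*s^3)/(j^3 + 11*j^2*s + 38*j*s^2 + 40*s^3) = (j + 2*s)/(j + 4*s)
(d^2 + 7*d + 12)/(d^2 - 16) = (d + 3)/(d - 4)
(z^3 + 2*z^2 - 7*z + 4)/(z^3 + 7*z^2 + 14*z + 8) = (z^2 - 2*z + 1)/(z^2 + 3*z + 2)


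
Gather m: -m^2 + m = -m^2 + m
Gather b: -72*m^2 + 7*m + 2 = -72*m^2 + 7*m + 2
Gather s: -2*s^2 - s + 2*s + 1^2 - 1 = -2*s^2 + s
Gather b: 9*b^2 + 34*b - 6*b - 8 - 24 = 9*b^2 + 28*b - 32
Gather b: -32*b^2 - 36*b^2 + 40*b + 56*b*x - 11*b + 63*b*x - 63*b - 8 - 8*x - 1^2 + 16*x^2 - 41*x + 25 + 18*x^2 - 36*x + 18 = -68*b^2 + b*(119*x - 34) + 34*x^2 - 85*x + 34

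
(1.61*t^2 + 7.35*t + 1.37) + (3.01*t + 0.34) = 1.61*t^2 + 10.36*t + 1.71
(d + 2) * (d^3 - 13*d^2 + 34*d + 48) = d^4 - 11*d^3 + 8*d^2 + 116*d + 96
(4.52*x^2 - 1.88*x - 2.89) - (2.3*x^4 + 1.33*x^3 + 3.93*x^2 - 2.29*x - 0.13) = -2.3*x^4 - 1.33*x^3 + 0.589999999999999*x^2 + 0.41*x - 2.76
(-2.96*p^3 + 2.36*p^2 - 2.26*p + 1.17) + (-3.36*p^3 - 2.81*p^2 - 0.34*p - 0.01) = -6.32*p^3 - 0.45*p^2 - 2.6*p + 1.16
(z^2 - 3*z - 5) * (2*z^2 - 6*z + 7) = 2*z^4 - 12*z^3 + 15*z^2 + 9*z - 35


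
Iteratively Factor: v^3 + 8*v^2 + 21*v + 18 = (v + 3)*(v^2 + 5*v + 6) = (v + 2)*(v + 3)*(v + 3)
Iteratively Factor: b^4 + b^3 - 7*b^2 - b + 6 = (b + 1)*(b^3 - 7*b + 6) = (b - 2)*(b + 1)*(b^2 + 2*b - 3) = (b - 2)*(b - 1)*(b + 1)*(b + 3)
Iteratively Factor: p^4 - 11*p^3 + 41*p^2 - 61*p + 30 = (p - 1)*(p^3 - 10*p^2 + 31*p - 30) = (p - 3)*(p - 1)*(p^2 - 7*p + 10) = (p - 3)*(p - 2)*(p - 1)*(p - 5)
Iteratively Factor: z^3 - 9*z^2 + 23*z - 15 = (z - 1)*(z^2 - 8*z + 15) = (z - 3)*(z - 1)*(z - 5)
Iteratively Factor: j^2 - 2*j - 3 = (j - 3)*(j + 1)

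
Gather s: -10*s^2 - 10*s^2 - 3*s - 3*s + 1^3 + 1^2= -20*s^2 - 6*s + 2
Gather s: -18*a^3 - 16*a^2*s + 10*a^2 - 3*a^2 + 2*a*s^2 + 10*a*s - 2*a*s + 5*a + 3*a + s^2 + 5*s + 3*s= -18*a^3 + 7*a^2 + 8*a + s^2*(2*a + 1) + s*(-16*a^2 + 8*a + 8)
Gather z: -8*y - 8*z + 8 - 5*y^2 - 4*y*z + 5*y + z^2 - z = -5*y^2 - 3*y + z^2 + z*(-4*y - 9) + 8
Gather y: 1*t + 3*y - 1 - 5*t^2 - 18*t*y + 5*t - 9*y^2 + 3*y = -5*t^2 + 6*t - 9*y^2 + y*(6 - 18*t) - 1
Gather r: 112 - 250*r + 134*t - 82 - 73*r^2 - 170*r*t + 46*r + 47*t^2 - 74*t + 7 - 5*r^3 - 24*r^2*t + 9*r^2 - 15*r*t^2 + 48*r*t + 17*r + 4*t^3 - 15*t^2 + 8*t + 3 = -5*r^3 + r^2*(-24*t - 64) + r*(-15*t^2 - 122*t - 187) + 4*t^3 + 32*t^2 + 68*t + 40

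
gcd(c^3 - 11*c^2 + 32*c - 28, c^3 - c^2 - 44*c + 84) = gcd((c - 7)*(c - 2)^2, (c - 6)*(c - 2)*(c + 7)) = c - 2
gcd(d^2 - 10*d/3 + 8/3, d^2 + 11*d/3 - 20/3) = d - 4/3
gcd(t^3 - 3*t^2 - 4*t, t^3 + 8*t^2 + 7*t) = t^2 + t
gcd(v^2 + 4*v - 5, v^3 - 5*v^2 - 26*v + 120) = v + 5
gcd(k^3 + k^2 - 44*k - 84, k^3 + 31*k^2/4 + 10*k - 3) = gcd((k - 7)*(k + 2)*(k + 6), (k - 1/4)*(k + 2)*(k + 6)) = k^2 + 8*k + 12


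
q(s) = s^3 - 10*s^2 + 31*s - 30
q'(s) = 3*s^2 - 20*s + 31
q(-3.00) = -240.00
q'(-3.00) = 118.00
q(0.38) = -19.61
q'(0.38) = 23.83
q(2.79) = 0.37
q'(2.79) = -1.45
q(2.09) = 0.24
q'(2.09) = 2.30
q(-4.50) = -463.12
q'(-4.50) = 181.75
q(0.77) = -11.60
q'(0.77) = 17.38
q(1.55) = -2.25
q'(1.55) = 7.21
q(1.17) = -5.82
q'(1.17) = 11.71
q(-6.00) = -792.00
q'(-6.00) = 259.00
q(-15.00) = -6120.00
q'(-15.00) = 1006.00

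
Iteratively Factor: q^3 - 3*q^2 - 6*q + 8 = (q - 4)*(q^2 + q - 2) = (q - 4)*(q - 1)*(q + 2)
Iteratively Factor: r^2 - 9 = (r - 3)*(r + 3)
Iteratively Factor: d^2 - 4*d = (d - 4)*(d)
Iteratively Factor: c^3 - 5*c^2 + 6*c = (c)*(c^2 - 5*c + 6) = c*(c - 3)*(c - 2)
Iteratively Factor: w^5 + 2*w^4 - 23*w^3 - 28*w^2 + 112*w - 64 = (w + 4)*(w^4 - 2*w^3 - 15*w^2 + 32*w - 16) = (w - 4)*(w + 4)*(w^3 + 2*w^2 - 7*w + 4) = (w - 4)*(w + 4)^2*(w^2 - 2*w + 1) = (w - 4)*(w - 1)*(w + 4)^2*(w - 1)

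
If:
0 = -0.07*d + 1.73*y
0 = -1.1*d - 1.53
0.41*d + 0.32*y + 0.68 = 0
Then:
No Solution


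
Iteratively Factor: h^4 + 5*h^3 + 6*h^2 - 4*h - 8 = (h + 2)*(h^3 + 3*h^2 - 4) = (h - 1)*(h + 2)*(h^2 + 4*h + 4) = (h - 1)*(h + 2)^2*(h + 2)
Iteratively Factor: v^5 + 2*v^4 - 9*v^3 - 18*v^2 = (v + 2)*(v^4 - 9*v^2) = (v + 2)*(v + 3)*(v^3 - 3*v^2) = v*(v + 2)*(v + 3)*(v^2 - 3*v) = v^2*(v + 2)*(v + 3)*(v - 3)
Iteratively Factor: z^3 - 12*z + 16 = (z + 4)*(z^2 - 4*z + 4) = (z - 2)*(z + 4)*(z - 2)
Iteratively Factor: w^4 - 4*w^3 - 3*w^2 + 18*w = (w + 2)*(w^3 - 6*w^2 + 9*w) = w*(w + 2)*(w^2 - 6*w + 9) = w*(w - 3)*(w + 2)*(w - 3)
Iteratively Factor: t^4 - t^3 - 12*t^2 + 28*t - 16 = (t - 2)*(t^3 + t^2 - 10*t + 8) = (t - 2)^2*(t^2 + 3*t - 4) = (t - 2)^2*(t + 4)*(t - 1)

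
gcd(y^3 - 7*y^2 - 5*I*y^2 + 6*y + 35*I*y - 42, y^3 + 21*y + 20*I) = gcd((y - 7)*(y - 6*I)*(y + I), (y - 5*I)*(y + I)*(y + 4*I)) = y + I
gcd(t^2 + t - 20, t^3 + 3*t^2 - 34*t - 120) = t + 5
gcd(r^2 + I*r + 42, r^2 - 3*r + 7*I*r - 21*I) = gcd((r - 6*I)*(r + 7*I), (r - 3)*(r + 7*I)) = r + 7*I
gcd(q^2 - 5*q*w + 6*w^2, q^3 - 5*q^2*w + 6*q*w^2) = q^2 - 5*q*w + 6*w^2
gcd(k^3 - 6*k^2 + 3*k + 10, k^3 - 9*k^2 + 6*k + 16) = k^2 - k - 2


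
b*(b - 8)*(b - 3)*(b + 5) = b^4 - 6*b^3 - 31*b^2 + 120*b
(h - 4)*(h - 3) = h^2 - 7*h + 12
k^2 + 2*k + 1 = (k + 1)^2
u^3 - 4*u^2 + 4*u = u*(u - 2)^2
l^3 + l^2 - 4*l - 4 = (l - 2)*(l + 1)*(l + 2)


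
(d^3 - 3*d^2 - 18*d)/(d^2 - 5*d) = (d^2 - 3*d - 18)/(d - 5)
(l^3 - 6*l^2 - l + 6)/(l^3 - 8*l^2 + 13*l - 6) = (l + 1)/(l - 1)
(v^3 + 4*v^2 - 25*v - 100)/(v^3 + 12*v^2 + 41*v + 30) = (v^2 - v - 20)/(v^2 + 7*v + 6)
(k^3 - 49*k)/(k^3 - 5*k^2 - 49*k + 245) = k/(k - 5)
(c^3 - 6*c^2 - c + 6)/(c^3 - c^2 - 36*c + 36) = (c + 1)/(c + 6)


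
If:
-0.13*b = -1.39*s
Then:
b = 10.6923076923077*s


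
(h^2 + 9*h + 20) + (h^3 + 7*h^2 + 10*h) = h^3 + 8*h^2 + 19*h + 20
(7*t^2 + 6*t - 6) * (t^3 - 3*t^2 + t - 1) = 7*t^5 - 15*t^4 - 17*t^3 + 17*t^2 - 12*t + 6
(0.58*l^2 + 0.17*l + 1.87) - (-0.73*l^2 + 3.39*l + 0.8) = 1.31*l^2 - 3.22*l + 1.07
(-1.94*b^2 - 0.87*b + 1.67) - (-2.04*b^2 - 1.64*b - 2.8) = 0.1*b^2 + 0.77*b + 4.47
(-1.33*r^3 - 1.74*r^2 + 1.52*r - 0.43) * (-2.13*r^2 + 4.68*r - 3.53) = 2.8329*r^5 - 2.5182*r^4 - 6.6859*r^3 + 14.1717*r^2 - 7.378*r + 1.5179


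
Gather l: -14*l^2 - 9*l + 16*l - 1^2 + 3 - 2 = -14*l^2 + 7*l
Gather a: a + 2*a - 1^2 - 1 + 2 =3*a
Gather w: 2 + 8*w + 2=8*w + 4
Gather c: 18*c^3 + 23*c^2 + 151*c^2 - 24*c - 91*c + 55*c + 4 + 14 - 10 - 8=18*c^3 + 174*c^2 - 60*c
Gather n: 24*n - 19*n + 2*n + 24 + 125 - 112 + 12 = 7*n + 49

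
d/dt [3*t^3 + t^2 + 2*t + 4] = 9*t^2 + 2*t + 2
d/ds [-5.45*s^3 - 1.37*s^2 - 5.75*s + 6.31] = -16.35*s^2 - 2.74*s - 5.75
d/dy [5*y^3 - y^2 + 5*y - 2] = 15*y^2 - 2*y + 5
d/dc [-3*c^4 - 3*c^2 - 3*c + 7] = -12*c^3 - 6*c - 3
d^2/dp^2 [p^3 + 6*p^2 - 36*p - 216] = 6*p + 12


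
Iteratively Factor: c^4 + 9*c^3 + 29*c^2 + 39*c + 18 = (c + 1)*(c^3 + 8*c^2 + 21*c + 18) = (c + 1)*(c + 2)*(c^2 + 6*c + 9) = (c + 1)*(c + 2)*(c + 3)*(c + 3)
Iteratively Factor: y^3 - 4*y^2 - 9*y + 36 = (y - 4)*(y^2 - 9) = (y - 4)*(y - 3)*(y + 3)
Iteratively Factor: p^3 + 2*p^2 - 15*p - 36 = (p + 3)*(p^2 - p - 12) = (p + 3)^2*(p - 4)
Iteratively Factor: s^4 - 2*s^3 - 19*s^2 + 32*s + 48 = (s - 3)*(s^3 + s^2 - 16*s - 16) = (s - 3)*(s + 1)*(s^2 - 16) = (s - 4)*(s - 3)*(s + 1)*(s + 4)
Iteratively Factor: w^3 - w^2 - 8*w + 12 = (w - 2)*(w^2 + w - 6) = (w - 2)*(w + 3)*(w - 2)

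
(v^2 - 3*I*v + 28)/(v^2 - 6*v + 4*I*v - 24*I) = (v - 7*I)/(v - 6)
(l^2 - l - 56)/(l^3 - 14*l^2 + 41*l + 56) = (l + 7)/(l^2 - 6*l - 7)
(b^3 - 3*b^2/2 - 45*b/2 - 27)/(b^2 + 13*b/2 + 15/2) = (b^2 - 3*b - 18)/(b + 5)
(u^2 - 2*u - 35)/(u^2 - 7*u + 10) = (u^2 - 2*u - 35)/(u^2 - 7*u + 10)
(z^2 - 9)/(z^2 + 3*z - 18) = (z + 3)/(z + 6)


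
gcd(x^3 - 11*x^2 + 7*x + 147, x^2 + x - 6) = x + 3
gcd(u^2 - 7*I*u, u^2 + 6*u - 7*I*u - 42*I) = u - 7*I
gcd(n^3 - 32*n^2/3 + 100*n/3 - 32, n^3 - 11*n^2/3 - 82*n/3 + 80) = n^2 - 26*n/3 + 16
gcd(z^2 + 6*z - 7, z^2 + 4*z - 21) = z + 7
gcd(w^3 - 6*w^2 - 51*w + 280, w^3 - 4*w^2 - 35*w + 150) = w - 5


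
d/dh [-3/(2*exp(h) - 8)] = 3*exp(h)/(2*(exp(h) - 4)^2)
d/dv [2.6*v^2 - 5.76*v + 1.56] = 5.2*v - 5.76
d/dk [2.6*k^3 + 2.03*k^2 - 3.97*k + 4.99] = 7.8*k^2 + 4.06*k - 3.97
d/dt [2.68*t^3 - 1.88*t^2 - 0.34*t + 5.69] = 8.04*t^2 - 3.76*t - 0.34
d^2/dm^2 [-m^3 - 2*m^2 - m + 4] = -6*m - 4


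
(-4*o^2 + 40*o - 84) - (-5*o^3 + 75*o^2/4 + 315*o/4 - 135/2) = 5*o^3 - 91*o^2/4 - 155*o/4 - 33/2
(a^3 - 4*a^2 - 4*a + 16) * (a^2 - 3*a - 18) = a^5 - 7*a^4 - 10*a^3 + 100*a^2 + 24*a - 288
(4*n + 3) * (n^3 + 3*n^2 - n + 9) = 4*n^4 + 15*n^3 + 5*n^2 + 33*n + 27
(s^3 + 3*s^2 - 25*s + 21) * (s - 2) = s^4 + s^3 - 31*s^2 + 71*s - 42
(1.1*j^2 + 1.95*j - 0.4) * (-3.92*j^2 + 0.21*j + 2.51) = -4.312*j^4 - 7.413*j^3 + 4.7385*j^2 + 4.8105*j - 1.004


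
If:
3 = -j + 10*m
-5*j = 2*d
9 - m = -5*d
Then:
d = -145/84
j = 29/42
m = 31/84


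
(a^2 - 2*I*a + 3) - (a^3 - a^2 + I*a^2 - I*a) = -a^3 + 2*a^2 - I*a^2 - I*a + 3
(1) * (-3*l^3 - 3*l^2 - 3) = -3*l^3 - 3*l^2 - 3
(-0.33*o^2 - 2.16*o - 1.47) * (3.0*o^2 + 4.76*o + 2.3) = -0.99*o^4 - 8.0508*o^3 - 15.4506*o^2 - 11.9652*o - 3.381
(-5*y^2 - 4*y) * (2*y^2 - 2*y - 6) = -10*y^4 + 2*y^3 + 38*y^2 + 24*y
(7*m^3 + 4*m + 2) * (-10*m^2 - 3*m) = -70*m^5 - 21*m^4 - 40*m^3 - 32*m^2 - 6*m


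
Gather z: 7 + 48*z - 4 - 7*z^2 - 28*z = -7*z^2 + 20*z + 3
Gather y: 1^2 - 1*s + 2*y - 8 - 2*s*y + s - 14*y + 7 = y*(-2*s - 12)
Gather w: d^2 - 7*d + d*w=d^2 + d*w - 7*d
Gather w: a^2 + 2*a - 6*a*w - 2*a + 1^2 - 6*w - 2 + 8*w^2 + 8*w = a^2 + 8*w^2 + w*(2 - 6*a) - 1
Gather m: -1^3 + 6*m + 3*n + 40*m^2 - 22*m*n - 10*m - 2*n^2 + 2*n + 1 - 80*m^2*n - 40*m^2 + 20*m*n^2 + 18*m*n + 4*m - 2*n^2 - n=-80*m^2*n + m*(20*n^2 - 4*n) - 4*n^2 + 4*n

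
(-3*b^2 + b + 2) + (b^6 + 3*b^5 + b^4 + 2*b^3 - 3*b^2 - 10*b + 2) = b^6 + 3*b^5 + b^4 + 2*b^3 - 6*b^2 - 9*b + 4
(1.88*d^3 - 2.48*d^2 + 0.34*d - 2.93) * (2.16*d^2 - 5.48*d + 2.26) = 4.0608*d^5 - 15.6592*d^4 + 18.5736*d^3 - 13.7968*d^2 + 16.8248*d - 6.6218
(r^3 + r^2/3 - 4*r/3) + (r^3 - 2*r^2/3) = 2*r^3 - r^2/3 - 4*r/3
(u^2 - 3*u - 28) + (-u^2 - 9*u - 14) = -12*u - 42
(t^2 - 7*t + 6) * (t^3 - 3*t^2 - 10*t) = t^5 - 10*t^4 + 17*t^3 + 52*t^2 - 60*t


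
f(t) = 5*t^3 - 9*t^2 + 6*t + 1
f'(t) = 15*t^2 - 18*t + 6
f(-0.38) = -2.85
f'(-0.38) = 15.01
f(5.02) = 436.85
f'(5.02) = 293.65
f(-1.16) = -25.87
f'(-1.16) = 47.06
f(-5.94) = -1400.12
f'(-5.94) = 642.17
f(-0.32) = -2.01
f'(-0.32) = 13.30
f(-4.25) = -570.89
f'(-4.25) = 353.44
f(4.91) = 405.34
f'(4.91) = 279.24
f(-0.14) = -0.03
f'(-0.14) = 8.81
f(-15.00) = -18989.00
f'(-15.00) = 3651.00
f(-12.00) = -10007.00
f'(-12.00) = 2382.00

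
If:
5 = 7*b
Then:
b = 5/7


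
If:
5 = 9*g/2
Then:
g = 10/9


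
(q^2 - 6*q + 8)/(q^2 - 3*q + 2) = (q - 4)/(q - 1)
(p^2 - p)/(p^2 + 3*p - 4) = p/(p + 4)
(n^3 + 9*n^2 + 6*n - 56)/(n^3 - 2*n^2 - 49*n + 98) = (n + 4)/(n - 7)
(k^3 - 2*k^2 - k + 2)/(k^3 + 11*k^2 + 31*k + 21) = (k^2 - 3*k + 2)/(k^2 + 10*k + 21)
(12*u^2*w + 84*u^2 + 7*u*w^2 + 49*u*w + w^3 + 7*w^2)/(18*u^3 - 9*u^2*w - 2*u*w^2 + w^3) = (4*u*w + 28*u + w^2 + 7*w)/(6*u^2 - 5*u*w + w^2)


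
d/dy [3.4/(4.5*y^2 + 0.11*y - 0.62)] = (-30.6*y - 0.374)/(4.5*y^2 + 0.11*y - 0.62)^2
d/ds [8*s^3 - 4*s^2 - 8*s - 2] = 24*s^2 - 8*s - 8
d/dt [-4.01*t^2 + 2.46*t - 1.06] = 2.46 - 8.02*t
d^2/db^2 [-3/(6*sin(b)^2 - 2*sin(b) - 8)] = 3*(36*sin(b)^3 - 45*sin(b)^2 + 40*sin(b) - 26)/(2*(sin(b) + 1)^2*(3*sin(b) - 4)^3)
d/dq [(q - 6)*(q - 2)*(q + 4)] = 3*q^2 - 8*q - 20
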